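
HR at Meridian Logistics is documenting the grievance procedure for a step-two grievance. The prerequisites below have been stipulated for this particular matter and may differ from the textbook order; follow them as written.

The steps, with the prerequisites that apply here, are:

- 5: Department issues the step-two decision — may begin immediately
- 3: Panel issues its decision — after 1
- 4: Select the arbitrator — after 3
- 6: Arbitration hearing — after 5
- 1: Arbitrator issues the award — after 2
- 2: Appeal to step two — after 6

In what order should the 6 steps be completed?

5 is the only step with nothing outstanding, so it goes first.
Next only 6 has its prerequisites met → 6.
That leaves 2 as the only ready step → 2.
1 needed 2, now all done → 1.
3 needed 1, now all done → 3.
Next only 4 has its prerequisites met → 4.

5 → 6 → 2 → 1 → 3 → 4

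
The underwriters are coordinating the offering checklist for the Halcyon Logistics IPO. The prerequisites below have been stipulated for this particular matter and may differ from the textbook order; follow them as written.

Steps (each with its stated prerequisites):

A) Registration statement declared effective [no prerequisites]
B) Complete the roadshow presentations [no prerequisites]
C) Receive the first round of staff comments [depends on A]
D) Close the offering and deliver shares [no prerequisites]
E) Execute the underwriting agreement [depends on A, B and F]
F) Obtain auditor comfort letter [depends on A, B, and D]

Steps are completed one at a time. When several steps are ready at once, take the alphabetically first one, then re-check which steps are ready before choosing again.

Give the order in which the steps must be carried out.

A, B, C, D, F, E

A, B and D have no prerequisites; A has the earlier label, so A is first.
C now also ready, so the ready set is {B, C, D}; B has the earlier label → B.
C and D are both available; C has the earlier label → C.
D is the only step now ready → D.
F needed A, B and D, now all done → F.
Next only E has its prerequisites met → E.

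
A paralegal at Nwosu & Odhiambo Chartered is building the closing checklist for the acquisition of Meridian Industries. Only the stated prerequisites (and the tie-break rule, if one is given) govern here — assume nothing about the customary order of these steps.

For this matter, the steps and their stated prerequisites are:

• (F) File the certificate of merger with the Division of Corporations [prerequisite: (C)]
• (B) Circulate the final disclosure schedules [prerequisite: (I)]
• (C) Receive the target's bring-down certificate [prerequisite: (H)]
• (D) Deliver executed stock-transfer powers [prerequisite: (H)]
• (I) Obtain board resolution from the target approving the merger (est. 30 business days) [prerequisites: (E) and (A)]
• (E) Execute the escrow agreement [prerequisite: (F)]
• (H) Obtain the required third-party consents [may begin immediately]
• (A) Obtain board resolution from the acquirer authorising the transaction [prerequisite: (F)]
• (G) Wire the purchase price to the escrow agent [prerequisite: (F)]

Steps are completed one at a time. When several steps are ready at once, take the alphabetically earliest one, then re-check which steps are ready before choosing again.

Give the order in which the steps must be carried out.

(H) is the only step with nothing outstanding, so it goes first.
(C) and (D) are both available; (C) has the earlier label → (C).
(F) now also ready, so the ready set is {(D), (F)}; (D) has the earlier label → (D).
(F) needed (C), now all done → (F).
Now (A), (E) and (G) have their prerequisites met. (A) has the earlier label, so (A) next.
Now (E) and (G) have their prerequisites met. (E) has the earlier label, so (E) next.
(I) now also ready, so the ready set is {(G), (I)}; (G) has the earlier label → (G).
(I) is the only step now ready → (I).
That leaves (B) as the only ready step → (B).

(H), (C), (D), (F), (A), (E), (G), (I), (B)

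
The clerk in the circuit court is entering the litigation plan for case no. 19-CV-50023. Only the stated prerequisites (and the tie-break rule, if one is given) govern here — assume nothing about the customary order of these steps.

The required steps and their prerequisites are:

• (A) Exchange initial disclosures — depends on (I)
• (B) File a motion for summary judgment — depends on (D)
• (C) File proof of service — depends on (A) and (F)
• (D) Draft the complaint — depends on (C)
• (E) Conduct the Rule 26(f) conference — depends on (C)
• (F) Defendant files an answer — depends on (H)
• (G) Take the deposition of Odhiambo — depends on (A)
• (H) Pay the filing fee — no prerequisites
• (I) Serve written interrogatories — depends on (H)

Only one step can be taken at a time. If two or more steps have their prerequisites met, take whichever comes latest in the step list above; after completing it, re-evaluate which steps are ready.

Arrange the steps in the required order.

(H) → (I) → (F) → (A) → (G) → (C) → (E) → (D) → (B)

(H) has no prerequisites → (H) first.
Now (I) and (F) have their prerequisites met. (I) is listed later, so (I) next.
(F) and (A) are both available; (F) is listed later → (F).
(A) needed (I), now all done → (A).
(G) and (C) are both available; (G) is listed later → (G).
(C) is the only step now ready → (C).
Ready: (E) and (D). (E) is listed later → (E).
That leaves (D) as the only ready step → (D).
(B) needed (D), now all done → (B).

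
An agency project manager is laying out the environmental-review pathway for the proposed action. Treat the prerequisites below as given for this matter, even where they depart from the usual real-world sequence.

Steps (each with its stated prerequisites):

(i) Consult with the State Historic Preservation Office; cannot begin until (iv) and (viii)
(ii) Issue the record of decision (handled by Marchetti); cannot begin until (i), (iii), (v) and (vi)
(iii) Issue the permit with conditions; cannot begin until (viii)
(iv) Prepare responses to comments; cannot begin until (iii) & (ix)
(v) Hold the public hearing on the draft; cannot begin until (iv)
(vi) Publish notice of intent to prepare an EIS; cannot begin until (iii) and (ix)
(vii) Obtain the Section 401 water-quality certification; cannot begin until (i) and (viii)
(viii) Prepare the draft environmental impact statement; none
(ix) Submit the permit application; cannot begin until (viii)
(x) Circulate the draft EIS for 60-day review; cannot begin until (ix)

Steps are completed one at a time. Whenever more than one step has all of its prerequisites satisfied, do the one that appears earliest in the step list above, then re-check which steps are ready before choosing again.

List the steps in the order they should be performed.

Only (viii) has no prerequisites, so it is first.
Ready: (iii) and (ix). (iii) is listed earlier → (iii).
(ix) needed (viii), now all done → (ix).
Now (iv), (vi) and (x) have their prerequisites met. (iv) is listed earlier, so (iv) next.
(i), (v), (vi) and (x) are all available; (i) is listed earlier → (i).
(vii) now also ready, so the ready set is {(v), (vi), (vii), (x)}; (v) is listed earlier → (v).
Now (vi), (vii) and (x) have their prerequisites met. (vi) is listed earlier, so (vi) next.
(ii) now also ready, so the ready set is {(ii), (vii), (x)}; (ii) is listed earlier → (ii).
Ready: (vii) and (x). (vii) is listed earlier → (vii).
(x) needed (ix), now all done → (x).

(viii), (iii), (ix), (iv), (i), (v), (vi), (ii), (vii), (x)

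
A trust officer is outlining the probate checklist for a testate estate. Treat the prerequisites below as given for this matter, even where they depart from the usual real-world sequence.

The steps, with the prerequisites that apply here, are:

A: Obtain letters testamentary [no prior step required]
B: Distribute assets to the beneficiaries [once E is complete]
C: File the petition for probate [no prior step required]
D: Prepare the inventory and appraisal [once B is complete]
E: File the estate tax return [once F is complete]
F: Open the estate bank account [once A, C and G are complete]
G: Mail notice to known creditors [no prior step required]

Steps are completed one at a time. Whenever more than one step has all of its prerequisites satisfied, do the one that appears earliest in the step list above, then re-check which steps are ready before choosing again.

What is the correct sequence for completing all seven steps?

A → C → G → F → E → B → D

Nothing is required for A, C and G. A is listed earlier → A first.
C and G are both available; C is listed earlier → C.
Next only G has its prerequisites met → G.
F is the only step now ready → F.
E needed F, now all done → E.
B needed E, now all done → B.
D is the only step now ready → D.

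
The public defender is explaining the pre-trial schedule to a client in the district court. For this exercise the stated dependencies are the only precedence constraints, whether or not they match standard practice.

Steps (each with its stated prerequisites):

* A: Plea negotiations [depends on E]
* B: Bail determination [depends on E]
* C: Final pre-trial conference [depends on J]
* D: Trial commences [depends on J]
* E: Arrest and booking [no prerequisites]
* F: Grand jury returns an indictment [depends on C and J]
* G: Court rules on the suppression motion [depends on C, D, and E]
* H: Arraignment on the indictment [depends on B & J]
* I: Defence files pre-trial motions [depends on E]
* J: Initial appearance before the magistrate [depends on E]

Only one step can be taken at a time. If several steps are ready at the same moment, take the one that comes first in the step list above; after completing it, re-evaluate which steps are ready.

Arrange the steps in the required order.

E → A → B → I → J → C → D → F → G → H

E is the only step with nothing outstanding, so it goes first.
A, B, I and J are all available; A is listed earlier → A.
B, I and J are all available; B is listed earlier → B.
Ready: I and J. I is listed earlier → I.
J is the only step now ready → J.
Ready: C, D and H. C is listed earlier → C.
F now also ready, so the ready set is {D, F, H}; D is listed earlier → D.
F, G and H are all available; F is listed earlier → F.
Now G and H have their prerequisites met. G is listed earlier, so G next.
H is the only step now ready → H.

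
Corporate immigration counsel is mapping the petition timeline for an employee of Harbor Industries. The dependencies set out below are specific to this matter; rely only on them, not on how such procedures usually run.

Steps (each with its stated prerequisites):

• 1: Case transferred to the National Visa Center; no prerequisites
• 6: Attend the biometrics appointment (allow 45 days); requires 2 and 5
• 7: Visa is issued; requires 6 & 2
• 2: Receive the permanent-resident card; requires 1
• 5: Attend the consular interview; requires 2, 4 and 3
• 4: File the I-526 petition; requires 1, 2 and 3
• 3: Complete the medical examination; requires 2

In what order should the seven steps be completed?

1 2 3 4 5 6 7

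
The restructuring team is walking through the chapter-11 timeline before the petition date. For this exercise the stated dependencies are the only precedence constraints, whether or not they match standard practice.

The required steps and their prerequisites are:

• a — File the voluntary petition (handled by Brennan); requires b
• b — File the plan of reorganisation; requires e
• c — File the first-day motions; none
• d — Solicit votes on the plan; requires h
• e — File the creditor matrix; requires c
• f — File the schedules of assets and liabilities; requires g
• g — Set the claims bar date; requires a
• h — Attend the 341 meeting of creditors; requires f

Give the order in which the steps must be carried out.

c e b a g f h d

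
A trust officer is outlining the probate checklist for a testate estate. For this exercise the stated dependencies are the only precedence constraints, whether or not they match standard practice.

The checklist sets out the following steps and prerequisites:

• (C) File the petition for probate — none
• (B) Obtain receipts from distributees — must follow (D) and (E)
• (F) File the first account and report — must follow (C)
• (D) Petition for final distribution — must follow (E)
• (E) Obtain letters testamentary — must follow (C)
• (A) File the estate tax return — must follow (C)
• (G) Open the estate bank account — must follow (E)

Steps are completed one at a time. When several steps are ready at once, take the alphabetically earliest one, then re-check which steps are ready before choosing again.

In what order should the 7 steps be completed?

(C), (A), (E), (D), (B), (F), (G)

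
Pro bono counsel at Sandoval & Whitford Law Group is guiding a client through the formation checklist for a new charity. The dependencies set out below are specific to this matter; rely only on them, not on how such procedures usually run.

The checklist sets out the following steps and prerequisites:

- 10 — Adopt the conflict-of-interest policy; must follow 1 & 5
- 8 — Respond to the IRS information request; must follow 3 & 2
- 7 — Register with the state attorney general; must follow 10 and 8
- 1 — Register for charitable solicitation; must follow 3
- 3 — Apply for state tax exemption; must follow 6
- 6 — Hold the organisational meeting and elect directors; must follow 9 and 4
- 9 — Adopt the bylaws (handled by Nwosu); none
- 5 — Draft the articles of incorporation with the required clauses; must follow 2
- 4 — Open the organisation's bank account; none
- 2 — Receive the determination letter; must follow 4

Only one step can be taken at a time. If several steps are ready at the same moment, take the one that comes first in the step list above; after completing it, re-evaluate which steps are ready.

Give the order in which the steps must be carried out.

9 4 6 3 1 2 8 5 10 7

9 and 4 have no prerequisites; 9 is listed earlier, so 9 is first.
Next only 4 has its prerequisites met → 4.
Ready: 6 and 2. 6 is listed earlier → 6.
3 now also ready, so the ready set is {3, 2}; 3 is listed earlier → 3.
Ready: 1 and 2. 1 is listed earlier → 1.
That leaves 2 as the only ready step → 2.
Now 8 and 5 have their prerequisites met. 8 is listed earlier, so 8 next.
5 needed 2, now all done → 5.
10 needed 1 and 5, now all done → 10.
7 needed 10 and 8, now all done → 7.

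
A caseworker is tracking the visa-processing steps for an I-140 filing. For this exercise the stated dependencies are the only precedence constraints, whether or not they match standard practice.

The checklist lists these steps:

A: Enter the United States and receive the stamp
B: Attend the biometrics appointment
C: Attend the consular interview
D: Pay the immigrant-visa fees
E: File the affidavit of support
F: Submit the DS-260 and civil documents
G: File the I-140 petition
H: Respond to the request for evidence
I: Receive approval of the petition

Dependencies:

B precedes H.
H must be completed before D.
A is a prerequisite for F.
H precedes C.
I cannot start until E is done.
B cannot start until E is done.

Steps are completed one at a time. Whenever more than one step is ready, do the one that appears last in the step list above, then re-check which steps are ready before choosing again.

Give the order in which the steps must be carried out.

Nothing is required for G, E and A. G is listed later → G first.
Ready: E and A. E is listed later → E.
I and B now also ready, so the ready set is {I, B, A}; I is listed later → I.
Now B and A have their prerequisites met. B is listed later, so B next.
H now also ready, so the ready set is {H, A}; H is listed later → H.
D and C now also ready, so the ready set is {D, C, A}; D is listed later → D.
C and A are both available; C is listed later → C.
That leaves A as the only ready step → A.
F needed A, now all done → F.

G, E, I, B, H, D, C, A, F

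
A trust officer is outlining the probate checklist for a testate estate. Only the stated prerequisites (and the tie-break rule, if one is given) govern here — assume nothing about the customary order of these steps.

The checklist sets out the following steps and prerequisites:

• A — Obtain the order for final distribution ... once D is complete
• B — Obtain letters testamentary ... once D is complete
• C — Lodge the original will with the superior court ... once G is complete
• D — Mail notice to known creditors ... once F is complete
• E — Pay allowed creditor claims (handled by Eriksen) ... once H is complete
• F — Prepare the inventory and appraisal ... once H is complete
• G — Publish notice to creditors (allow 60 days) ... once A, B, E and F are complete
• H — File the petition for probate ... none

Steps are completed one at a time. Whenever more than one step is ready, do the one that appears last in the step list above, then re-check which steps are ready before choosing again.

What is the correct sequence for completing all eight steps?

Only H has no prerequisites, so it is first.
Now F and E have their prerequisites met. F is listed later, so F next.
D now also ready, so the ready set is {E, D}; E is listed later → E.
D needed F, now all done → D.
B and A are both available; B is listed later → B.
That leaves A as the only ready step → A.
G needed F, E, B and A, now all done → G.
That leaves C as the only ready step → C.

H → F → E → D → B → A → G → C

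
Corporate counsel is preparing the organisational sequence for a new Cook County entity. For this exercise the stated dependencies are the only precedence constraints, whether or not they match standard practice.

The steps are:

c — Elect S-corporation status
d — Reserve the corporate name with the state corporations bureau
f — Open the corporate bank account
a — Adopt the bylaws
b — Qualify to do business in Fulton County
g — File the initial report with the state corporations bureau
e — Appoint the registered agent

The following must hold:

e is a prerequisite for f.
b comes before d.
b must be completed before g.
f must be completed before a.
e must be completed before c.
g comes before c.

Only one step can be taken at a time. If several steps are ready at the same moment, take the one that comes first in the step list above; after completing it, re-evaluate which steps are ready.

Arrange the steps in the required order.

Nothing is required for b and e. b is listed earlier → b first.
d and g now also ready, so the ready set is {d, g, e}; d is listed earlier → d.
g and e are both available; g is listed earlier → g.
That leaves e as the only ready step → e.
c and f are both available; c is listed earlier → c.
f needed e, now all done → f.
a is the only step now ready → a.

b, d, g, e, c, f, a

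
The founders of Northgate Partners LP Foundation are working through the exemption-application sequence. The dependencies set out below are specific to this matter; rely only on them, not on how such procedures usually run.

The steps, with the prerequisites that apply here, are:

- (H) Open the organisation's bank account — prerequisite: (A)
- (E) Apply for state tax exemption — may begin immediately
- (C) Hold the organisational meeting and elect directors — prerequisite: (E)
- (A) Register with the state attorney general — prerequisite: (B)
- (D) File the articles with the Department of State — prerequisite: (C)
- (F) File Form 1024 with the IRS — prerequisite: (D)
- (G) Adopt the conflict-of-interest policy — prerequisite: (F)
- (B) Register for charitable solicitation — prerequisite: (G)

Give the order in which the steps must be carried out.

(E) → (C) → (D) → (F) → (G) → (B) → (A) → (H)

(E) is the only step with nothing outstanding, so it goes first.
(C) needed (E), now all done → (C).
(D) needed (C), now all done → (D).
(F) needed (D), now all done → (F).
Next only (G) has its prerequisites met → (G).
(B) needed (G), now all done → (B).
(A) is the only step now ready → (A).
(H) needed (A), now all done → (H).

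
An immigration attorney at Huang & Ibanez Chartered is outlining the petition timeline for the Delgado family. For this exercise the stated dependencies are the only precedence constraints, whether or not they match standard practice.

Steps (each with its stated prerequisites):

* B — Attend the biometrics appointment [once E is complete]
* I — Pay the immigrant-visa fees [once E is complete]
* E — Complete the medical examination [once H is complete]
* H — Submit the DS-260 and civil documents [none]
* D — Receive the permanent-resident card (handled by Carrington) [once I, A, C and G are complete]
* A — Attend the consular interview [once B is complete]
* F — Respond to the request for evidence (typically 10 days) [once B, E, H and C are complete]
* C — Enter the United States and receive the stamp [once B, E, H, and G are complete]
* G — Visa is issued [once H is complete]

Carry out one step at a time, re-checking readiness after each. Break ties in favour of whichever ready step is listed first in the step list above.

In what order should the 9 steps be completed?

H, E, B, I, A, G, C, D, F

H is the only step with nothing outstanding, so it goes first.
Ready: E and G. E is listed earlier → E.
Ready: B, I and G. B is listed earlier → B.
A now also ready, so the ready set is {I, A, G}; I is listed earlier → I.
Now A and G have their prerequisites met. A is listed earlier, so A next.
G is the only step now ready → G.
That leaves C as the only ready step → C.
Ready: D and F. D is listed earlier → D.
F needed B, E, H and C, now all done → F.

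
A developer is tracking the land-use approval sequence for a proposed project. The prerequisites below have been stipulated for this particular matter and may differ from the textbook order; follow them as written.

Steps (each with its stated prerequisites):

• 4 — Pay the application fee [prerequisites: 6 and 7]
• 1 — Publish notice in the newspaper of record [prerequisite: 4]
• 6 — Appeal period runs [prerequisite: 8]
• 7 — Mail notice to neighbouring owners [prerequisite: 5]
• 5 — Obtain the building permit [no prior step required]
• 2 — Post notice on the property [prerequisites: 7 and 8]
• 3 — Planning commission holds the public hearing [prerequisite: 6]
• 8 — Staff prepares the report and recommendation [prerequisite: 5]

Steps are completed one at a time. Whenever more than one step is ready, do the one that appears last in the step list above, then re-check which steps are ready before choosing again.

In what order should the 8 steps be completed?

5 has no prerequisites → 5 first.
8 and 7 are both available; 8 is listed later → 8.
Ready: 7 and 6. 7 is listed later → 7.
2 and 6 are both available; 2 is listed later → 2.
6 needed 8, now all done → 6.
Ready: 3 and 4. 3 is listed later → 3.
4 needed 7 and 6, now all done → 4.
That leaves 1 as the only ready step → 1.

5 → 8 → 7 → 2 → 6 → 3 → 4 → 1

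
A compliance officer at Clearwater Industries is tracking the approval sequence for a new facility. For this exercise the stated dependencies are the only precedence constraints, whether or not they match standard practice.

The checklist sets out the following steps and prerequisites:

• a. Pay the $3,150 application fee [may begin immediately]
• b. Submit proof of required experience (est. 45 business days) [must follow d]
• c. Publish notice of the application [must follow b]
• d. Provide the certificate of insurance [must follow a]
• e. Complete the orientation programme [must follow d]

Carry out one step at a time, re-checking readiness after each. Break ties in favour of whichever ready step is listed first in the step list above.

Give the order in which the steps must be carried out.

a d b c e

Only a has no prerequisites, so it is first.
Next only d has its prerequisites met → d.
b and e are both available; b is listed earlier → b.
c and e are both available; c is listed earlier → c.
e needed d, now all done → e.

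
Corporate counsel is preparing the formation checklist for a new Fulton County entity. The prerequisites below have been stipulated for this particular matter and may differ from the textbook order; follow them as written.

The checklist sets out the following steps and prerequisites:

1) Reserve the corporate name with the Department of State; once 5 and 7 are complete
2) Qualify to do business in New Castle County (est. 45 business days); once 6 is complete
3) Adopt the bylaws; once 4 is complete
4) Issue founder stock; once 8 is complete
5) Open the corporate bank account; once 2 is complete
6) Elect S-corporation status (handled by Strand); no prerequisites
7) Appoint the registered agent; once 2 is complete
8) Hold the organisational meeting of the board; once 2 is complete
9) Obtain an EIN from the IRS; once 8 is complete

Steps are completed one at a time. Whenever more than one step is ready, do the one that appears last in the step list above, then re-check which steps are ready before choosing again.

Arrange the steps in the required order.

6 has no prerequisites → 6 first.
That leaves 2 as the only ready step → 2.
8, 7 and 5 are all available; 8 is listed later → 8.
9 and 4 now also ready, so the ready set is {9, 7, 5, 4}; 9 is listed later → 9.
Ready: 7, 5 and 4. 7 is listed later → 7.
5 and 4 are both available; 5 is listed later → 5.
Now 4 and 1 have their prerequisites met. 4 is listed later, so 4 next.
Ready: 3 and 1. 3 is listed later → 3.
That leaves 1 as the only ready step → 1.

6 2 8 9 7 5 4 3 1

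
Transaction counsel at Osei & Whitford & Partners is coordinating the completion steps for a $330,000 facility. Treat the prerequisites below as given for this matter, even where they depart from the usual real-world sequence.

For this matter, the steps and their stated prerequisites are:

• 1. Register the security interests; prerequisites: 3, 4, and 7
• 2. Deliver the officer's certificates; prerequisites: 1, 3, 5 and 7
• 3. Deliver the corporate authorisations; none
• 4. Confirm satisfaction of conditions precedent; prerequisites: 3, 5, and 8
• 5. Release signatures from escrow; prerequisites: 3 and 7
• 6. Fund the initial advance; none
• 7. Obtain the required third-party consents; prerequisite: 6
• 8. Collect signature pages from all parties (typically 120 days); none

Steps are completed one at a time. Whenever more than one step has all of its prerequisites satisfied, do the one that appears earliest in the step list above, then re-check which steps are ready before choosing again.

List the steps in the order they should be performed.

3 6 7 5 8 4 1 2

3, 6 and 8 have no prerequisites; 3 is listed earlier, so 3 is first.
6 and 8 are both available; 6 is listed earlier → 6.
7 now also ready, so the ready set is {7, 8}; 7 is listed earlier → 7.
5 now also ready, so the ready set is {5, 8}; 5 is listed earlier → 5.
That leaves 8 as the only ready step → 8.
4 needed 3, 5 and 8, now all done → 4.
1 needed 3, 4 and 7, now all done → 1.
2 needed 1, 3, 5 and 7, now all done → 2.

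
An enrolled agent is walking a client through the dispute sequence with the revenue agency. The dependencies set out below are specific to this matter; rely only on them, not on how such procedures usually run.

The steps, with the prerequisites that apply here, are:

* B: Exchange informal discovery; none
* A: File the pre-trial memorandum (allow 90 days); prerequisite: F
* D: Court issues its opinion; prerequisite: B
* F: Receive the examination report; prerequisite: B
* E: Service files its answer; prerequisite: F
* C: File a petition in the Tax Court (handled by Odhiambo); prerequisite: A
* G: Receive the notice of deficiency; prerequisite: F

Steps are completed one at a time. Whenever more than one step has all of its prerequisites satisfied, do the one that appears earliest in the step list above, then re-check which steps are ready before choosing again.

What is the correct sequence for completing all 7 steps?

B, D, F, A, E, C, G

B has no prerequisites → B first.
Ready: D and F. D is listed earlier → D.
That leaves F as the only ready step → F.
Ready: A, E and G. A is listed earlier → A.
C now also ready, so the ready set is {E, C, G}; E is listed earlier → E.
Ready: C and G. C is listed earlier → C.
Next only G has its prerequisites met → G.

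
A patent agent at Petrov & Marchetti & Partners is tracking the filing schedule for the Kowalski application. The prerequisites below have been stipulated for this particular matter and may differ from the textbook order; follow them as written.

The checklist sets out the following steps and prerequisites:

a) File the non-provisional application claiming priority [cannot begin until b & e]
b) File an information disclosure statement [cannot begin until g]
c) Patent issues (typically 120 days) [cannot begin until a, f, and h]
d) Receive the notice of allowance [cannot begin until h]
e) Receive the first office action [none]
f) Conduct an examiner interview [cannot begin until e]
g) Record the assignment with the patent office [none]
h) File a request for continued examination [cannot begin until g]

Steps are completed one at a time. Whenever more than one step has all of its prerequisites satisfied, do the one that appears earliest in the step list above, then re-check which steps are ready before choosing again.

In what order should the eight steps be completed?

e f g b a h c d

e and g have no prerequisites; e is listed earlier, so e is first.
Ready: f and g. f is listed earlier → f.
g is the only step now ready → g.
Now b and h have their prerequisites met. b is listed earlier, so b next.
Now a and h have their prerequisites met. a is listed earlier, so a next.
h needed g, now all done → h.
Now c and d have their prerequisites met. c is listed earlier, so c next.
That leaves d as the only ready step → d.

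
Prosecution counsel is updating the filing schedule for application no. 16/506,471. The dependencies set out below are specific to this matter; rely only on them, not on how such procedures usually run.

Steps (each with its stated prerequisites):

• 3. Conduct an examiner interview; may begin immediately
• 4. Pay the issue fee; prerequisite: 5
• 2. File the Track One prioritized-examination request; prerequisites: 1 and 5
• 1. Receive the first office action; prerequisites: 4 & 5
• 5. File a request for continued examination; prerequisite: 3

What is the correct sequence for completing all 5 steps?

3 is the only step with nothing outstanding, so it goes first.
5 needed 3, now all done → 5.
4 is the only step now ready → 4.
That leaves 1 as the only ready step → 1.
2 needed 1 and 5, now all done → 2.

3 → 5 → 4 → 1 → 2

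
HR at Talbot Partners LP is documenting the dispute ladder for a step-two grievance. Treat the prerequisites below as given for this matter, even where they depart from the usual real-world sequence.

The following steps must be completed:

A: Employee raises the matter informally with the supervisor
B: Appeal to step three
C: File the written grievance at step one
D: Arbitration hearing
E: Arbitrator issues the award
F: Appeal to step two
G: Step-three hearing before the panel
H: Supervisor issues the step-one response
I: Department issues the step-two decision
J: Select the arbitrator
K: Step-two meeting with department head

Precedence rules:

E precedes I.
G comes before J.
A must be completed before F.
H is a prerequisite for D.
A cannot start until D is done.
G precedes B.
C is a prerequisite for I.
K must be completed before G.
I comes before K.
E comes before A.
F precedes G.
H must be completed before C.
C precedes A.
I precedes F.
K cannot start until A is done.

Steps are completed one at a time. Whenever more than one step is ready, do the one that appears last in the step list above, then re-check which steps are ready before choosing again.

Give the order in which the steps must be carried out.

H and E have no prerequisites; H is listed later, so H is first.
Ready: E, D and C. E is listed later → E.
Ready: D and C. D is listed later → D.
C needed H, now all done → C.
I and A are both available; I is listed later → I.
A needed E, D and C, now all done → A.
Now K and F have their prerequisites met. K is listed later, so K next.
Next only F has its prerequisites met → F.
That leaves G as the only ready step → G.
J and B are both available; J is listed later → J.
Next only B has its prerequisites met → B.

H, E, D, C, I, A, K, F, G, J, B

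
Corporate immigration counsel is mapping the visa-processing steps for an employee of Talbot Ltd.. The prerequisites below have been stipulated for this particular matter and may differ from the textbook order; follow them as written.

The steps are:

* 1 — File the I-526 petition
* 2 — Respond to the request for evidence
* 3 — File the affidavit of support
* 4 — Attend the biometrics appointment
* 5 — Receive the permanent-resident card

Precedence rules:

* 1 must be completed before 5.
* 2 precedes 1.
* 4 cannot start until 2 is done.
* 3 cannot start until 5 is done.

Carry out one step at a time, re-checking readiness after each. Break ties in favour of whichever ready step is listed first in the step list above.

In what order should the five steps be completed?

2 has no prerequisites → 2 first.
Ready: 1 and 4. 1 is listed earlier → 1.
Now 4 and 5 have their prerequisites met. 4 is listed earlier, so 4 next.
That leaves 5 as the only ready step → 5.
3 is the only step now ready → 3.

2, 1, 4, 5, 3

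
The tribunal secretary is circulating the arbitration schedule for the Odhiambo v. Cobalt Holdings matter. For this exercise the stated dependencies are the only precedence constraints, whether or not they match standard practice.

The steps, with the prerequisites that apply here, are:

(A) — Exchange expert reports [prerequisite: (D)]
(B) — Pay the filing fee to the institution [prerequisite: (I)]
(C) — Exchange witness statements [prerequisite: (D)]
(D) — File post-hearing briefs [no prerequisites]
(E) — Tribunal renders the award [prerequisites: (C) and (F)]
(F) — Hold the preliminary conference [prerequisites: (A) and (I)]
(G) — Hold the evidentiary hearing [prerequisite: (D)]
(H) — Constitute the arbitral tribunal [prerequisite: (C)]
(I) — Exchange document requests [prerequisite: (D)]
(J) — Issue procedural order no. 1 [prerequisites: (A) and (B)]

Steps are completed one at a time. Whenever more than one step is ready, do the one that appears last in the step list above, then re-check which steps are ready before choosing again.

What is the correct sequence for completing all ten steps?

(D) has no prerequisites → (D) first.
Ready: (I), (G), (C) and (A). (I) is listed later → (I).
Ready: (G), (C), (B) and (A). (G) is listed later → (G).
Now (C), (B) and (A) have their prerequisites met. (C) is listed later, so (C) next.
(H) now also ready, so the ready set is {(H), (B), (A)}; (H) is listed later → (H).
(B) and (A) are both available; (B) is listed later → (B).
(A) needed (D), now all done → (A).
Now (J) and (F) have their prerequisites met. (J) is listed later, so (J) next.
Next only (F) has its prerequisites met → (F).
(E) needed (F) and (C), now all done → (E).

(D) (I) (G) (C) (H) (B) (A) (J) (F) (E)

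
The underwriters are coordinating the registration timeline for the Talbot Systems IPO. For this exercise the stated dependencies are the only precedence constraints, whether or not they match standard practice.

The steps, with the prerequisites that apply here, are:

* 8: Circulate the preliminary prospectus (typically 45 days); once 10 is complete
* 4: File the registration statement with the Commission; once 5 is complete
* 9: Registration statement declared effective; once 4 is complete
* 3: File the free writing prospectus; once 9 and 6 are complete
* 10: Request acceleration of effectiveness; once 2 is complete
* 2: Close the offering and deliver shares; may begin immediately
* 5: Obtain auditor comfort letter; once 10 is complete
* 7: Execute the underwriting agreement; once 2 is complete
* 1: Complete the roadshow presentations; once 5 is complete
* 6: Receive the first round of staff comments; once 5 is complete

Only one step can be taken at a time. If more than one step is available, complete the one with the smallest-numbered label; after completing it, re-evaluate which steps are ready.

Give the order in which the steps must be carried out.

Only 2 has no prerequisites, so it is first.
Ready: 7 and 10. 7 has the earlier label → 7.
That leaves 10 as the only ready step → 10.
Ready: 5 and 8. 5 has the earlier label → 5.
1, 4 and 6 now also ready, so the ready set is {1, 4, 6, 8}; 1 has the earlier label → 1.
Now 4, 6 and 8 have their prerequisites met. 4 has the earlier label, so 4 next.
9 now also ready, so the ready set is {6, 8, 9}; 6 has the earlier label → 6.
Ready: 8 and 9. 8 has the earlier label → 8.
9 needed 4, now all done → 9.
3 needed 6 and 9, now all done → 3.

2, 7, 10, 5, 1, 4, 6, 8, 9, 3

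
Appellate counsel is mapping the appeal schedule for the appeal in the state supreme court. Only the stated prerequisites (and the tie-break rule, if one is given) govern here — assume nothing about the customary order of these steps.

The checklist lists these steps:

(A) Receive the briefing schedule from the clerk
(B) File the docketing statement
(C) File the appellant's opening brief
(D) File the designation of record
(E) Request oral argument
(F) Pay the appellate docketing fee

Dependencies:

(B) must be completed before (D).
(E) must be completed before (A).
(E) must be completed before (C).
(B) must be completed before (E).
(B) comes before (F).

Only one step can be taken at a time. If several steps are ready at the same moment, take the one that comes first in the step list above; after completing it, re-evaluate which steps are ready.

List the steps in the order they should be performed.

(B) is the only step with nothing outstanding, so it goes first.
Now (D), (E) and (F) have their prerequisites met. (D) is listed earlier, so (D) next.
Now (E) and (F) have their prerequisites met. (E) is listed earlier, so (E) next.
Now (A), (C) and (F) have their prerequisites met. (A) is listed earlier, so (A) next.
Ready: (C) and (F). (C) is listed earlier → (C).
(F) is the only step now ready → (F).

(B), (D), (E), (A), (C), (F)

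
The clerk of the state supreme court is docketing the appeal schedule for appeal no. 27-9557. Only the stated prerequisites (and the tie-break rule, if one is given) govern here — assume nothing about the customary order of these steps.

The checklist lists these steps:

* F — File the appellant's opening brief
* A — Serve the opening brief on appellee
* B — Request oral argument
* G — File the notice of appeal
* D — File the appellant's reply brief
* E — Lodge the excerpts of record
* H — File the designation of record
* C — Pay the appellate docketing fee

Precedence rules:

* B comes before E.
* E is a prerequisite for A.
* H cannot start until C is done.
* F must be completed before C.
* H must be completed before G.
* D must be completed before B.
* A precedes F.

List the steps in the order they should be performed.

D is the only step with nothing outstanding, so it goes first.
Next only B has its prerequisites met → B.
E needed B, now all done → E.
That leaves A as the only ready step → A.
F needed A, now all done → F.
C is the only step now ready → C.
Next only H has its prerequisites met → H.
Next only G has its prerequisites met → G.

D → B → E → A → F → C → H → G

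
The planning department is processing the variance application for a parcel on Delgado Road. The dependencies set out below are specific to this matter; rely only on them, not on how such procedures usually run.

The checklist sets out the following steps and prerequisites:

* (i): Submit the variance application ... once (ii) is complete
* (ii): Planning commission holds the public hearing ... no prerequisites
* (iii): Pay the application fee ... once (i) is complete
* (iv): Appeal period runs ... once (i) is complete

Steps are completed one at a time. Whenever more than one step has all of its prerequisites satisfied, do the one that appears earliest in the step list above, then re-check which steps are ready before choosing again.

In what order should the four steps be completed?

(ii), (i), (iii), (iv)

Only (ii) has no prerequisites, so it is first.
That leaves (i) as the only ready step → (i).
(iii) and (iv) are both available; (iii) is listed earlier → (iii).
(iv) needed (i), now all done → (iv).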